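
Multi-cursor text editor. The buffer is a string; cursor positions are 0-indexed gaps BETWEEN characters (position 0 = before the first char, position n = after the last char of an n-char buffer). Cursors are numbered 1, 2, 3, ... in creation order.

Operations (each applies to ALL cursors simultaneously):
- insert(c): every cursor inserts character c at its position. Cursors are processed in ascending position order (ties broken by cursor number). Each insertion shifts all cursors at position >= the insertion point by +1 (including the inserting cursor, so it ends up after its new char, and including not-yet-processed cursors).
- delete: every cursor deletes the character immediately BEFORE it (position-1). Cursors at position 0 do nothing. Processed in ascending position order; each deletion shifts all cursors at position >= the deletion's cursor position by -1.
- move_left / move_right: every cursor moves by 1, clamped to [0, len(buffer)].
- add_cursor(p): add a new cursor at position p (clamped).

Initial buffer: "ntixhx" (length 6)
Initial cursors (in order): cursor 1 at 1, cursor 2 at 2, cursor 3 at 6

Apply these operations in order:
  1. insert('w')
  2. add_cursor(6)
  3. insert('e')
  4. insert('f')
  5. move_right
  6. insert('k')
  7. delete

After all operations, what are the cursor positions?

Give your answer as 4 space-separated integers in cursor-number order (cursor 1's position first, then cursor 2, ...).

After op 1 (insert('w')): buffer="nwtwixhxw" (len 9), cursors c1@2 c2@4 c3@9, authorship .1.2....3
After op 2 (add_cursor(6)): buffer="nwtwixhxw" (len 9), cursors c1@2 c2@4 c4@6 c3@9, authorship .1.2....3
After op 3 (insert('e')): buffer="nwetweixehxwe" (len 13), cursors c1@3 c2@6 c4@9 c3@13, authorship .11.22..4..33
After op 4 (insert('f')): buffer="nweftwefixefhxwef" (len 17), cursors c1@4 c2@8 c4@12 c3@17, authorship .111.222..44..333
After op 5 (move_right): buffer="nweftwefixefhxwef" (len 17), cursors c1@5 c2@9 c4@13 c3@17, authorship .111.222..44..333
After op 6 (insert('k')): buffer="nweftkwefikxefhkxwefk" (len 21), cursors c1@6 c2@11 c4@16 c3@21, authorship .111.1222.2.44.4.3333
After op 7 (delete): buffer="nweftwefixefhxwef" (len 17), cursors c1@5 c2@9 c4@13 c3@17, authorship .111.222..44..333

Answer: 5 9 17 13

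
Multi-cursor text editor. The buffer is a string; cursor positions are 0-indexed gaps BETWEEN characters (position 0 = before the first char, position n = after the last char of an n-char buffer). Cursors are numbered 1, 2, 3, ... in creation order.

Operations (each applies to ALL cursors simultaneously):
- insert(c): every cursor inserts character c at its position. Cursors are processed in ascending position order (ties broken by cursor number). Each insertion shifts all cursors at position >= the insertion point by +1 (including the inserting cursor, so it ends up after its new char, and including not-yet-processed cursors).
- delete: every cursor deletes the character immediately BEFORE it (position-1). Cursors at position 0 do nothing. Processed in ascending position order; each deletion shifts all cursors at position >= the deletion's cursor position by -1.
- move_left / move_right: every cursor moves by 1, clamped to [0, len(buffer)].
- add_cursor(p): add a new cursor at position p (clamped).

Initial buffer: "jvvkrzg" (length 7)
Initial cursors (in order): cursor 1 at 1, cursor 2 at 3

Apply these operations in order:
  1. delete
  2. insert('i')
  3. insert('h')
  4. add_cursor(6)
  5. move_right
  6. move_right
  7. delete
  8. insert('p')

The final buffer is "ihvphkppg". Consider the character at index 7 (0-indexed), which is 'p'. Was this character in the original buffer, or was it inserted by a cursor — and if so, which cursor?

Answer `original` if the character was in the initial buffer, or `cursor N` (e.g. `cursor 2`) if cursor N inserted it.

Answer: cursor 3

Derivation:
After op 1 (delete): buffer="vkrzg" (len 5), cursors c1@0 c2@1, authorship .....
After op 2 (insert('i')): buffer="ivikrzg" (len 7), cursors c1@1 c2@3, authorship 1.2....
After op 3 (insert('h')): buffer="ihvihkrzg" (len 9), cursors c1@2 c2@5, authorship 11.22....
After op 4 (add_cursor(6)): buffer="ihvihkrzg" (len 9), cursors c1@2 c2@5 c3@6, authorship 11.22....
After op 5 (move_right): buffer="ihvihkrzg" (len 9), cursors c1@3 c2@6 c3@7, authorship 11.22....
After op 6 (move_right): buffer="ihvihkrzg" (len 9), cursors c1@4 c2@7 c3@8, authorship 11.22....
After op 7 (delete): buffer="ihvhkg" (len 6), cursors c1@3 c2@5 c3@5, authorship 11.2..
After op 8 (insert('p')): buffer="ihvphkppg" (len 9), cursors c1@4 c2@8 c3@8, authorship 11.12.23.
Authorship (.=original, N=cursor N): 1 1 . 1 2 . 2 3 .
Index 7: author = 3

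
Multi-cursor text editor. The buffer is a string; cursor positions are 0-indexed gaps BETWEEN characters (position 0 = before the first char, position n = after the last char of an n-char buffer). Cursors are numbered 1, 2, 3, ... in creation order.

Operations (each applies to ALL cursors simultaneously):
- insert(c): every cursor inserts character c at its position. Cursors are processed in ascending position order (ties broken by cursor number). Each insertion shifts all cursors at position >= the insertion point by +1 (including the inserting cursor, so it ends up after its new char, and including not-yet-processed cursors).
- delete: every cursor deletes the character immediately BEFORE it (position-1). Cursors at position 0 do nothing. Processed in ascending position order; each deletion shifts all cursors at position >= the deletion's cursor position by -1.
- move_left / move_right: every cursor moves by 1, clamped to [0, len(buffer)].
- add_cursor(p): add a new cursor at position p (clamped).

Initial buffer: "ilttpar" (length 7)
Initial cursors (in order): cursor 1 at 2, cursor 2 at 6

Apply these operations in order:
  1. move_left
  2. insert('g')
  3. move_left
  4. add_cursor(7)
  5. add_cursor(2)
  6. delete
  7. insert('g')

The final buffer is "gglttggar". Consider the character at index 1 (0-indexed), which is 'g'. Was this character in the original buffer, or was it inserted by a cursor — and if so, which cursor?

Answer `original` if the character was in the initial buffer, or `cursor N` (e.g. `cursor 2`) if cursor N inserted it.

Answer: cursor 4

Derivation:
After op 1 (move_left): buffer="ilttpar" (len 7), cursors c1@1 c2@5, authorship .......
After op 2 (insert('g')): buffer="iglttpgar" (len 9), cursors c1@2 c2@7, authorship .1....2..
After op 3 (move_left): buffer="iglttpgar" (len 9), cursors c1@1 c2@6, authorship .1....2..
After op 4 (add_cursor(7)): buffer="iglttpgar" (len 9), cursors c1@1 c2@6 c3@7, authorship .1....2..
After op 5 (add_cursor(2)): buffer="iglttpgar" (len 9), cursors c1@1 c4@2 c2@6 c3@7, authorship .1....2..
After op 6 (delete): buffer="lttar" (len 5), cursors c1@0 c4@0 c2@3 c3@3, authorship .....
After op 7 (insert('g')): buffer="gglttggar" (len 9), cursors c1@2 c4@2 c2@7 c3@7, authorship 14...23..
Authorship (.=original, N=cursor N): 1 4 . . . 2 3 . .
Index 1: author = 4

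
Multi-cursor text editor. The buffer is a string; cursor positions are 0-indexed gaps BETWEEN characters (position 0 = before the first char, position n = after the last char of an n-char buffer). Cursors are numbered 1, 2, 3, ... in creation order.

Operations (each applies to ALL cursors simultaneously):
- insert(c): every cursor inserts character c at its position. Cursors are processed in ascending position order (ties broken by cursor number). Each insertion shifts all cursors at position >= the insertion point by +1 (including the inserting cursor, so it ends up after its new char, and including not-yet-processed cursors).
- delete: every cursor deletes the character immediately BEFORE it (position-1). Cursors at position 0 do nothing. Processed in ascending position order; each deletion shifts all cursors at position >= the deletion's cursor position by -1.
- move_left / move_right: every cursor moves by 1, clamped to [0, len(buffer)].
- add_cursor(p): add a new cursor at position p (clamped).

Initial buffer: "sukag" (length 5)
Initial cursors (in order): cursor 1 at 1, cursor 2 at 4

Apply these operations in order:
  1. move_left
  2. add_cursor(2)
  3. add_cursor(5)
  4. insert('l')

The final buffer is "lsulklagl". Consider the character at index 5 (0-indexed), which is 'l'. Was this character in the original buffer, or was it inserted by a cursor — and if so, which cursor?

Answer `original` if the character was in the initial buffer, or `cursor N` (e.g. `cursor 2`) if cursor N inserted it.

After op 1 (move_left): buffer="sukag" (len 5), cursors c1@0 c2@3, authorship .....
After op 2 (add_cursor(2)): buffer="sukag" (len 5), cursors c1@0 c3@2 c2@3, authorship .....
After op 3 (add_cursor(5)): buffer="sukag" (len 5), cursors c1@0 c3@2 c2@3 c4@5, authorship .....
After op 4 (insert('l')): buffer="lsulklagl" (len 9), cursors c1@1 c3@4 c2@6 c4@9, authorship 1..3.2..4
Authorship (.=original, N=cursor N): 1 . . 3 . 2 . . 4
Index 5: author = 2

Answer: cursor 2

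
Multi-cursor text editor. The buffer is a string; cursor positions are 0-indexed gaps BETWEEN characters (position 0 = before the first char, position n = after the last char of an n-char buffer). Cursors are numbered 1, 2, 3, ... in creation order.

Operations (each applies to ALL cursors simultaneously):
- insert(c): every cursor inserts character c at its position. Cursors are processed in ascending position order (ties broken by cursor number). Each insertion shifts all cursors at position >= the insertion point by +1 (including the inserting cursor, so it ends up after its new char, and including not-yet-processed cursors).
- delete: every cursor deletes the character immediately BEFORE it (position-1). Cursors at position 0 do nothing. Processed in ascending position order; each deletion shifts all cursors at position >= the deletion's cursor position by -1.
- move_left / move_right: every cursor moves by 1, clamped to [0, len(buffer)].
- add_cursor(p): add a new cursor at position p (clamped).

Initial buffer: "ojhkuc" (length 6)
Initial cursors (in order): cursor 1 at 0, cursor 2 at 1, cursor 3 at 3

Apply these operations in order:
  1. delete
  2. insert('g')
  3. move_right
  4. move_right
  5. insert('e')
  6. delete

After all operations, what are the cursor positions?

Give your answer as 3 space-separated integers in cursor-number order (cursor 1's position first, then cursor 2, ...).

After op 1 (delete): buffer="jkuc" (len 4), cursors c1@0 c2@0 c3@1, authorship ....
After op 2 (insert('g')): buffer="ggjgkuc" (len 7), cursors c1@2 c2@2 c3@4, authorship 12.3...
After op 3 (move_right): buffer="ggjgkuc" (len 7), cursors c1@3 c2@3 c3@5, authorship 12.3...
After op 4 (move_right): buffer="ggjgkuc" (len 7), cursors c1@4 c2@4 c3@6, authorship 12.3...
After op 5 (insert('e')): buffer="ggjgeekuec" (len 10), cursors c1@6 c2@6 c3@9, authorship 12.312..3.
After op 6 (delete): buffer="ggjgkuc" (len 7), cursors c1@4 c2@4 c3@6, authorship 12.3...

Answer: 4 4 6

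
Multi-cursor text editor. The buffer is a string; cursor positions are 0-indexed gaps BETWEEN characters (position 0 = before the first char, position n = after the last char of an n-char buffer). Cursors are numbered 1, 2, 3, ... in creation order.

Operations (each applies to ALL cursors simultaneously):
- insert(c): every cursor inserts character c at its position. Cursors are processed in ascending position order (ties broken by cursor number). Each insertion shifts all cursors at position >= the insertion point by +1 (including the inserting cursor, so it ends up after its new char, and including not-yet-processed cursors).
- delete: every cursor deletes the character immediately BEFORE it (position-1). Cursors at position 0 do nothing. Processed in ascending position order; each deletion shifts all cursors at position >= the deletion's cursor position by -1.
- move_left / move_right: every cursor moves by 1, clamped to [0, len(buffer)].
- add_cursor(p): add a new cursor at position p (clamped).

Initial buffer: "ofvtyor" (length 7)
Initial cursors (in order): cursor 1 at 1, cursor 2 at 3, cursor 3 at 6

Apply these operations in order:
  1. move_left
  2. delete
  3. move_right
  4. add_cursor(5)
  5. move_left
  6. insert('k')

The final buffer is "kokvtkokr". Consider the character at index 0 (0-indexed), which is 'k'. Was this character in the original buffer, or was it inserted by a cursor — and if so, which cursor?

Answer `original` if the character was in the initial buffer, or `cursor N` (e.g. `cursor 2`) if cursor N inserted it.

Answer: cursor 1

Derivation:
After op 1 (move_left): buffer="ofvtyor" (len 7), cursors c1@0 c2@2 c3@5, authorship .......
After op 2 (delete): buffer="ovtor" (len 5), cursors c1@0 c2@1 c3@3, authorship .....
After op 3 (move_right): buffer="ovtor" (len 5), cursors c1@1 c2@2 c3@4, authorship .....
After op 4 (add_cursor(5)): buffer="ovtor" (len 5), cursors c1@1 c2@2 c3@4 c4@5, authorship .....
After op 5 (move_left): buffer="ovtor" (len 5), cursors c1@0 c2@1 c3@3 c4@4, authorship .....
After op 6 (insert('k')): buffer="kokvtkokr" (len 9), cursors c1@1 c2@3 c3@6 c4@8, authorship 1.2..3.4.
Authorship (.=original, N=cursor N): 1 . 2 . . 3 . 4 .
Index 0: author = 1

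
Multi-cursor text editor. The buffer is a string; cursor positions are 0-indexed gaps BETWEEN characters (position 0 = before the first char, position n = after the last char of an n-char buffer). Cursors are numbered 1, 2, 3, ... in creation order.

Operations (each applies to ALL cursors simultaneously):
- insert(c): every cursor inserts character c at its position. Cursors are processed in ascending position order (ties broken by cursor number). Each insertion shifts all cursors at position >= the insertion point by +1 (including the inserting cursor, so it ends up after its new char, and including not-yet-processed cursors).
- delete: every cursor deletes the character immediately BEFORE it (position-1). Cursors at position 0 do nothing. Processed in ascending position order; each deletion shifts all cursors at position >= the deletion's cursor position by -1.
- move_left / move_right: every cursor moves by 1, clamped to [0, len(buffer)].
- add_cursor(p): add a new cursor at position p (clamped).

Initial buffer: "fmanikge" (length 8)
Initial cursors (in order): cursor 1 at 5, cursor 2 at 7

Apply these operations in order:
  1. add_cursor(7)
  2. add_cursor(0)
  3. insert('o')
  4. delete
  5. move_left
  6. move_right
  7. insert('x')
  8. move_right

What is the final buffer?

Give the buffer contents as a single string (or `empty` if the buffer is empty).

After op 1 (add_cursor(7)): buffer="fmanikge" (len 8), cursors c1@5 c2@7 c3@7, authorship ........
After op 2 (add_cursor(0)): buffer="fmanikge" (len 8), cursors c4@0 c1@5 c2@7 c3@7, authorship ........
After op 3 (insert('o')): buffer="ofmaniokgooe" (len 12), cursors c4@1 c1@7 c2@11 c3@11, authorship 4.....1..23.
After op 4 (delete): buffer="fmanikge" (len 8), cursors c4@0 c1@5 c2@7 c3@7, authorship ........
After op 5 (move_left): buffer="fmanikge" (len 8), cursors c4@0 c1@4 c2@6 c3@6, authorship ........
After op 6 (move_right): buffer="fmanikge" (len 8), cursors c4@1 c1@5 c2@7 c3@7, authorship ........
After op 7 (insert('x')): buffer="fxmanixkgxxe" (len 12), cursors c4@2 c1@7 c2@11 c3@11, authorship .4....1..23.
After op 8 (move_right): buffer="fxmanixkgxxe" (len 12), cursors c4@3 c1@8 c2@12 c3@12, authorship .4....1..23.

Answer: fxmanixkgxxe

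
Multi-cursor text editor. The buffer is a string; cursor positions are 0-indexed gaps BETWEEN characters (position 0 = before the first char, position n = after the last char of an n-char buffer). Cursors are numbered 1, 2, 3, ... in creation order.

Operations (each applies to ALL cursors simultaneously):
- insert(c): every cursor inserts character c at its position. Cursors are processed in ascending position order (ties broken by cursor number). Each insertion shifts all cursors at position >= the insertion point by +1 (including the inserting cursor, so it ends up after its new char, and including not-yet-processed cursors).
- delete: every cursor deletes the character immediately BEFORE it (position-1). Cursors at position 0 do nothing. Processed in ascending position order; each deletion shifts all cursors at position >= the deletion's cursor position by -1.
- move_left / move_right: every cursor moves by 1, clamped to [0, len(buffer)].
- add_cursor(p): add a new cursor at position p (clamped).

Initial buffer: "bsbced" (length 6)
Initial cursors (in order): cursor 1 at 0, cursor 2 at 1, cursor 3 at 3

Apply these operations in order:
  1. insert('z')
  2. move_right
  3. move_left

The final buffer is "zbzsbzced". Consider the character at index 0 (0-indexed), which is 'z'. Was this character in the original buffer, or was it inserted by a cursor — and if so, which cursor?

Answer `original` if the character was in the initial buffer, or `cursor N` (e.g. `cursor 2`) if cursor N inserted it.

After op 1 (insert('z')): buffer="zbzsbzced" (len 9), cursors c1@1 c2@3 c3@6, authorship 1.2..3...
After op 2 (move_right): buffer="zbzsbzced" (len 9), cursors c1@2 c2@4 c3@7, authorship 1.2..3...
After op 3 (move_left): buffer="zbzsbzced" (len 9), cursors c1@1 c2@3 c3@6, authorship 1.2..3...
Authorship (.=original, N=cursor N): 1 . 2 . . 3 . . .
Index 0: author = 1

Answer: cursor 1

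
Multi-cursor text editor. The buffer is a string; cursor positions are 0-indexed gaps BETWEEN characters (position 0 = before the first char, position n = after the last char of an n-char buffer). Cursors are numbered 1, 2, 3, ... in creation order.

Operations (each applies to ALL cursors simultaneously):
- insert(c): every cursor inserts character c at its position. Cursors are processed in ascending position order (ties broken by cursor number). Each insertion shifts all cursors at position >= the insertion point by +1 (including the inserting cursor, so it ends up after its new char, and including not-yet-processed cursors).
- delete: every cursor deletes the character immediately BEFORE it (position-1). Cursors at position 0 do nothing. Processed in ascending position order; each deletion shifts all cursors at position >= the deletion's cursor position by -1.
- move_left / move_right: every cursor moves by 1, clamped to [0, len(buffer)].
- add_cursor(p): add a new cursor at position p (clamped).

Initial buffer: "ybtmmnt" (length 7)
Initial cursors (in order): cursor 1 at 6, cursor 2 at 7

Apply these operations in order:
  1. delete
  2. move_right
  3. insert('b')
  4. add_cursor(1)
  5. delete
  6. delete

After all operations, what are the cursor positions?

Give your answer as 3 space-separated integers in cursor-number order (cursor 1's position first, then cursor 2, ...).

After op 1 (delete): buffer="ybtmm" (len 5), cursors c1@5 c2@5, authorship .....
After op 2 (move_right): buffer="ybtmm" (len 5), cursors c1@5 c2@5, authorship .....
After op 3 (insert('b')): buffer="ybtmmbb" (len 7), cursors c1@7 c2@7, authorship .....12
After op 4 (add_cursor(1)): buffer="ybtmmbb" (len 7), cursors c3@1 c1@7 c2@7, authorship .....12
After op 5 (delete): buffer="btmm" (len 4), cursors c3@0 c1@4 c2@4, authorship ....
After op 6 (delete): buffer="bt" (len 2), cursors c3@0 c1@2 c2@2, authorship ..

Answer: 2 2 0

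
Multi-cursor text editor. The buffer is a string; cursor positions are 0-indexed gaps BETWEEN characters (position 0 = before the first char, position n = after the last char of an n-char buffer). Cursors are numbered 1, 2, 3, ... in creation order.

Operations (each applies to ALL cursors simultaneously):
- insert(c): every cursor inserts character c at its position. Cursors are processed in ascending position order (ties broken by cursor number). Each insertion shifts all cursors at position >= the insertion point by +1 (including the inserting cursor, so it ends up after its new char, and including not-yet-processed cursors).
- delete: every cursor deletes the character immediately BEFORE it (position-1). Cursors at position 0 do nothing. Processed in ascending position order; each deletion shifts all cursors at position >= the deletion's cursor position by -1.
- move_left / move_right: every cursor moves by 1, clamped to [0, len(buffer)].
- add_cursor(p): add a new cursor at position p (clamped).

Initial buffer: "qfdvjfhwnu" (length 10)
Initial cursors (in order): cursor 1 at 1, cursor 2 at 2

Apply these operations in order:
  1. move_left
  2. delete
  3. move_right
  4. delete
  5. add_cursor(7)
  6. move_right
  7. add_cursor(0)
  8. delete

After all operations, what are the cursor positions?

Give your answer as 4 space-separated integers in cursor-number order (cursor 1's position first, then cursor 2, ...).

After op 1 (move_left): buffer="qfdvjfhwnu" (len 10), cursors c1@0 c2@1, authorship ..........
After op 2 (delete): buffer="fdvjfhwnu" (len 9), cursors c1@0 c2@0, authorship .........
After op 3 (move_right): buffer="fdvjfhwnu" (len 9), cursors c1@1 c2@1, authorship .........
After op 4 (delete): buffer="dvjfhwnu" (len 8), cursors c1@0 c2@0, authorship ........
After op 5 (add_cursor(7)): buffer="dvjfhwnu" (len 8), cursors c1@0 c2@0 c3@7, authorship ........
After op 6 (move_right): buffer="dvjfhwnu" (len 8), cursors c1@1 c2@1 c3@8, authorship ........
After op 7 (add_cursor(0)): buffer="dvjfhwnu" (len 8), cursors c4@0 c1@1 c2@1 c3@8, authorship ........
After op 8 (delete): buffer="vjfhwn" (len 6), cursors c1@0 c2@0 c4@0 c3@6, authorship ......

Answer: 0 0 6 0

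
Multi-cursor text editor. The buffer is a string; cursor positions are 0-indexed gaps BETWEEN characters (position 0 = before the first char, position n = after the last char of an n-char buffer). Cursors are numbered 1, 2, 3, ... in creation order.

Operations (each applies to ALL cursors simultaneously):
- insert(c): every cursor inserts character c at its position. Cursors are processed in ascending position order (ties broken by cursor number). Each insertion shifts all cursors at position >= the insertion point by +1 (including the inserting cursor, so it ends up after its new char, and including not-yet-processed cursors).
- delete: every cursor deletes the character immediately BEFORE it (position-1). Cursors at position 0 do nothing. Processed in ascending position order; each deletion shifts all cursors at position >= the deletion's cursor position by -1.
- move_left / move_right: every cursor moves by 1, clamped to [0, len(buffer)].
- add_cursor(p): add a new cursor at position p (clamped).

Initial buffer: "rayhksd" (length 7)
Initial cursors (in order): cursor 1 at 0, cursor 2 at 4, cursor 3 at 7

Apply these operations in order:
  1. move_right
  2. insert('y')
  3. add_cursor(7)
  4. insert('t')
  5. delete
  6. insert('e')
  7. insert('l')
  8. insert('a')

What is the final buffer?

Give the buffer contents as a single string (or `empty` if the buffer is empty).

After op 1 (move_right): buffer="rayhksd" (len 7), cursors c1@1 c2@5 c3@7, authorship .......
After op 2 (insert('y')): buffer="ryayhkysdy" (len 10), cursors c1@2 c2@7 c3@10, authorship .1....2..3
After op 3 (add_cursor(7)): buffer="ryayhkysdy" (len 10), cursors c1@2 c2@7 c4@7 c3@10, authorship .1....2..3
After op 4 (insert('t')): buffer="rytayhkyttsdyt" (len 14), cursors c1@3 c2@10 c4@10 c3@14, authorship .11....224..33
After op 5 (delete): buffer="ryayhkysdy" (len 10), cursors c1@2 c2@7 c4@7 c3@10, authorship .1....2..3
After op 6 (insert('e')): buffer="ryeayhkyeesdye" (len 14), cursors c1@3 c2@10 c4@10 c3@14, authorship .11....224..33
After op 7 (insert('l')): buffer="ryelayhkyeellsdyel" (len 18), cursors c1@4 c2@13 c4@13 c3@18, authorship .111....22424..333
After op 8 (insert('a')): buffer="ryelaayhkyeellaasdyela" (len 22), cursors c1@5 c2@16 c4@16 c3@22, authorship .1111....2242424..3333

Answer: ryelaayhkyeellaasdyela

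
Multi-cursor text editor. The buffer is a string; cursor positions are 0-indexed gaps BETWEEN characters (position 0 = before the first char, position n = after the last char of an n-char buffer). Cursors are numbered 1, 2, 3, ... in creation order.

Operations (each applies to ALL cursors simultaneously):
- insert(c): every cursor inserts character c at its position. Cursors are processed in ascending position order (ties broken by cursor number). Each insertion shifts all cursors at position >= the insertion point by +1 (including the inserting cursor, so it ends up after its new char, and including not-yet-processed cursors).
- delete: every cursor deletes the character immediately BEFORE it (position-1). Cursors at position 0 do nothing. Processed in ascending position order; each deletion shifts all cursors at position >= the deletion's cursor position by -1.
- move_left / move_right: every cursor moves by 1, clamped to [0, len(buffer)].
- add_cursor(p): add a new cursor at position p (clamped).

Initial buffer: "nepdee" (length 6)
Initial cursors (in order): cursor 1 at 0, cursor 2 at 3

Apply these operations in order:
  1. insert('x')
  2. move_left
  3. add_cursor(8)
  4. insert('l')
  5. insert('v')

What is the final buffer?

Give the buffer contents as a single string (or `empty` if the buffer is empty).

Answer: lvxneplvxdeelv

Derivation:
After op 1 (insert('x')): buffer="xnepxdee" (len 8), cursors c1@1 c2@5, authorship 1...2...
After op 2 (move_left): buffer="xnepxdee" (len 8), cursors c1@0 c2@4, authorship 1...2...
After op 3 (add_cursor(8)): buffer="xnepxdee" (len 8), cursors c1@0 c2@4 c3@8, authorship 1...2...
After op 4 (insert('l')): buffer="lxneplxdeel" (len 11), cursors c1@1 c2@6 c3@11, authorship 11...22...3
After op 5 (insert('v')): buffer="lvxneplvxdeelv" (len 14), cursors c1@2 c2@8 c3@14, authorship 111...222...33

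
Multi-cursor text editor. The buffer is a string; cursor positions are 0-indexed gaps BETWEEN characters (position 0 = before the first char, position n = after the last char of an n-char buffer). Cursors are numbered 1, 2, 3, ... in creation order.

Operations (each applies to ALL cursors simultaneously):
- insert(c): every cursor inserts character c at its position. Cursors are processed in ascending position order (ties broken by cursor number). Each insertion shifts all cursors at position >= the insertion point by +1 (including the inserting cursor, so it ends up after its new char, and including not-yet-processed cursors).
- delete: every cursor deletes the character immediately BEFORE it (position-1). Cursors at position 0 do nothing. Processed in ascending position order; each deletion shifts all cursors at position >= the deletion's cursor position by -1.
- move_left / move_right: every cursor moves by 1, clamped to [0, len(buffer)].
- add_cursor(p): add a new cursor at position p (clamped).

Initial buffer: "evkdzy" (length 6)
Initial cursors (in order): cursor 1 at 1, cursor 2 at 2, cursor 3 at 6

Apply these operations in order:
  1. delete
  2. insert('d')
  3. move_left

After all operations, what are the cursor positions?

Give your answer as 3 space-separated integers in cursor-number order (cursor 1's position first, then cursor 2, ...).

Answer: 1 1 5

Derivation:
After op 1 (delete): buffer="kdz" (len 3), cursors c1@0 c2@0 c3@3, authorship ...
After op 2 (insert('d')): buffer="ddkdzd" (len 6), cursors c1@2 c2@2 c3@6, authorship 12...3
After op 3 (move_left): buffer="ddkdzd" (len 6), cursors c1@1 c2@1 c3@5, authorship 12...3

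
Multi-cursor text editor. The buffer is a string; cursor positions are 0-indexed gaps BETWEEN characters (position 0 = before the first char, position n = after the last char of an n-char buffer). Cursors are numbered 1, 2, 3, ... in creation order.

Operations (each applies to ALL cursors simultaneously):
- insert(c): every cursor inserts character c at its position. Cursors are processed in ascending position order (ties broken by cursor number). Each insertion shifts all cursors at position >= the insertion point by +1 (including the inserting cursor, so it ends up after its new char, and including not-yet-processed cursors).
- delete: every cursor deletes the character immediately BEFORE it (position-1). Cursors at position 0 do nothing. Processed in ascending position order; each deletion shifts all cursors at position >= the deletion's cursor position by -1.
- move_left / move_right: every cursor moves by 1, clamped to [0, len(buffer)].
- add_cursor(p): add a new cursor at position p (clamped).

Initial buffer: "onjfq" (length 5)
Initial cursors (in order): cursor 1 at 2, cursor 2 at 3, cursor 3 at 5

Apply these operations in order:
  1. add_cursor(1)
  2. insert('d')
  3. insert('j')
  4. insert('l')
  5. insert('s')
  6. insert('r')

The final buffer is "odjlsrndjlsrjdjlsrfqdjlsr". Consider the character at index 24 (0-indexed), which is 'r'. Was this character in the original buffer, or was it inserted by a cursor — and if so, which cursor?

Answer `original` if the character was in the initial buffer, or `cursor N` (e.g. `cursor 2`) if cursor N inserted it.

Answer: cursor 3

Derivation:
After op 1 (add_cursor(1)): buffer="onjfq" (len 5), cursors c4@1 c1@2 c2@3 c3@5, authorship .....
After op 2 (insert('d')): buffer="odndjdfqd" (len 9), cursors c4@2 c1@4 c2@6 c3@9, authorship .4.1.2..3
After op 3 (insert('j')): buffer="odjndjjdjfqdj" (len 13), cursors c4@3 c1@6 c2@9 c3@13, authorship .44.11.22..33
After op 4 (insert('l')): buffer="odjlndjljdjlfqdjl" (len 17), cursors c4@4 c1@8 c2@12 c3@17, authorship .444.111.222..333
After op 5 (insert('s')): buffer="odjlsndjlsjdjlsfqdjls" (len 21), cursors c4@5 c1@10 c2@15 c3@21, authorship .4444.1111.2222..3333
After op 6 (insert('r')): buffer="odjlsrndjlsrjdjlsrfqdjlsr" (len 25), cursors c4@6 c1@12 c2@18 c3@25, authorship .44444.11111.22222..33333
Authorship (.=original, N=cursor N): . 4 4 4 4 4 . 1 1 1 1 1 . 2 2 2 2 2 . . 3 3 3 3 3
Index 24: author = 3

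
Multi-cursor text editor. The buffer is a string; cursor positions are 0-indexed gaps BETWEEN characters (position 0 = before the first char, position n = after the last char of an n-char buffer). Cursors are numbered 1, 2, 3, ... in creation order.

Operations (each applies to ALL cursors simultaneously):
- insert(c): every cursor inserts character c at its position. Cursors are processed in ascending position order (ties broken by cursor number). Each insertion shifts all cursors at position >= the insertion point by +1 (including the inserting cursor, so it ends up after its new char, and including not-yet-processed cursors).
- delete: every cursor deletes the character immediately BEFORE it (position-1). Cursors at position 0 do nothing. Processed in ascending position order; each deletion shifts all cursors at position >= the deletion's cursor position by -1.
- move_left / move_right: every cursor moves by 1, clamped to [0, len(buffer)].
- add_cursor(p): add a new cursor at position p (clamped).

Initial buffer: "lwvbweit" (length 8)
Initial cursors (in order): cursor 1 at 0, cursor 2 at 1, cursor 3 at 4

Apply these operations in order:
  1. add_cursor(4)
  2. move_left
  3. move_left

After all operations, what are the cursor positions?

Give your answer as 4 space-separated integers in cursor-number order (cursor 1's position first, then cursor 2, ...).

Answer: 0 0 2 2

Derivation:
After op 1 (add_cursor(4)): buffer="lwvbweit" (len 8), cursors c1@0 c2@1 c3@4 c4@4, authorship ........
After op 2 (move_left): buffer="lwvbweit" (len 8), cursors c1@0 c2@0 c3@3 c4@3, authorship ........
After op 3 (move_left): buffer="lwvbweit" (len 8), cursors c1@0 c2@0 c3@2 c4@2, authorship ........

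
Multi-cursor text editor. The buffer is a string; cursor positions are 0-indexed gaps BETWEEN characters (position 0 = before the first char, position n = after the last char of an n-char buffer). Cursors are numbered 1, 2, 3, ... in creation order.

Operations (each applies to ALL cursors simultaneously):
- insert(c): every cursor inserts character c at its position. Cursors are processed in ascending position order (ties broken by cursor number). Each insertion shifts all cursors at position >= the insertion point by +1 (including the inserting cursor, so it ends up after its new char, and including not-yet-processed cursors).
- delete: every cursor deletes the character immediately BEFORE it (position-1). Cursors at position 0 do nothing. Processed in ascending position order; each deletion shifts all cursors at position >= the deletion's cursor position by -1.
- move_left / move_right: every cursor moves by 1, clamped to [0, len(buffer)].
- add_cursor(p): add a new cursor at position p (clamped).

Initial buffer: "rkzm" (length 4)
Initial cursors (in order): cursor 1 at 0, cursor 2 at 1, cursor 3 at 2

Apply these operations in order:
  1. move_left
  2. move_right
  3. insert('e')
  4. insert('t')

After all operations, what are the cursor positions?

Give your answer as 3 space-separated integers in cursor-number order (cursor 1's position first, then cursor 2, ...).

After op 1 (move_left): buffer="rkzm" (len 4), cursors c1@0 c2@0 c3@1, authorship ....
After op 2 (move_right): buffer="rkzm" (len 4), cursors c1@1 c2@1 c3@2, authorship ....
After op 3 (insert('e')): buffer="reekezm" (len 7), cursors c1@3 c2@3 c3@5, authorship .12.3..
After op 4 (insert('t')): buffer="reettketzm" (len 10), cursors c1@5 c2@5 c3@8, authorship .1212.33..

Answer: 5 5 8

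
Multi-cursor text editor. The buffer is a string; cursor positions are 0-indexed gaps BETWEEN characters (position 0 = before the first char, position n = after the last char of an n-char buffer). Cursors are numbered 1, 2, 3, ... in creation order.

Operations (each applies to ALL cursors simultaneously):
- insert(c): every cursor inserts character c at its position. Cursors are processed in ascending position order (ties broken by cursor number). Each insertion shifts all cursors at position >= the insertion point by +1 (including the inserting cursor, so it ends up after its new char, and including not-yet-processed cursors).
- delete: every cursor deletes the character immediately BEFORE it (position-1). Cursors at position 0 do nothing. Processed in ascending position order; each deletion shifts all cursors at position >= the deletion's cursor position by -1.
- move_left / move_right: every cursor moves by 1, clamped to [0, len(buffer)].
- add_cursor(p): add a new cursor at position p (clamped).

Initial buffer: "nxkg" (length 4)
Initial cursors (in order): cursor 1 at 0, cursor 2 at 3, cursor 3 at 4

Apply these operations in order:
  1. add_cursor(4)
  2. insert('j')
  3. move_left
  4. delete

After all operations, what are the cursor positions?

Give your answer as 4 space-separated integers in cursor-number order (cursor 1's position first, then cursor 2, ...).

Answer: 0 3 4 4

Derivation:
After op 1 (add_cursor(4)): buffer="nxkg" (len 4), cursors c1@0 c2@3 c3@4 c4@4, authorship ....
After op 2 (insert('j')): buffer="jnxkjgjj" (len 8), cursors c1@1 c2@5 c3@8 c4@8, authorship 1...2.34
After op 3 (move_left): buffer="jnxkjgjj" (len 8), cursors c1@0 c2@4 c3@7 c4@7, authorship 1...2.34
After op 4 (delete): buffer="jnxjj" (len 5), cursors c1@0 c2@3 c3@4 c4@4, authorship 1..24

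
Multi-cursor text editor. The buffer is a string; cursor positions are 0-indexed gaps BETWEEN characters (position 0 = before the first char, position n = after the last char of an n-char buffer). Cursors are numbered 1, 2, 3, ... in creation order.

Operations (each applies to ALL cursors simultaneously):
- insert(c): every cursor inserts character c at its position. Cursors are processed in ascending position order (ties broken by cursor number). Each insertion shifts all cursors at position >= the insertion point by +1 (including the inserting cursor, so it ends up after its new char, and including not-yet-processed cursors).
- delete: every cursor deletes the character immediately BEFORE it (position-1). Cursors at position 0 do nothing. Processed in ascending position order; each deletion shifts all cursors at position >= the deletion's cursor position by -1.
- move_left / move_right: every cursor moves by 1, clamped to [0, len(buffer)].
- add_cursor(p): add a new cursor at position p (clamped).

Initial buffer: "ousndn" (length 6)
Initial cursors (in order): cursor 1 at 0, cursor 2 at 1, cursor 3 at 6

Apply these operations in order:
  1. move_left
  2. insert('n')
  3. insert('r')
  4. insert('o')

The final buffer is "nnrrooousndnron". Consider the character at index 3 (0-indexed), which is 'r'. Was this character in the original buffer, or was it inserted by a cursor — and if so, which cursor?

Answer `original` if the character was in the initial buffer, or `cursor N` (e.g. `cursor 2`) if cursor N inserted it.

After op 1 (move_left): buffer="ousndn" (len 6), cursors c1@0 c2@0 c3@5, authorship ......
After op 2 (insert('n')): buffer="nnousndnn" (len 9), cursors c1@2 c2@2 c3@8, authorship 12.....3.
After op 3 (insert('r')): buffer="nnrrousndnrn" (len 12), cursors c1@4 c2@4 c3@11, authorship 1212.....33.
After op 4 (insert('o')): buffer="nnrrooousndnron" (len 15), cursors c1@6 c2@6 c3@14, authorship 121212.....333.
Authorship (.=original, N=cursor N): 1 2 1 2 1 2 . . . . . 3 3 3 .
Index 3: author = 2

Answer: cursor 2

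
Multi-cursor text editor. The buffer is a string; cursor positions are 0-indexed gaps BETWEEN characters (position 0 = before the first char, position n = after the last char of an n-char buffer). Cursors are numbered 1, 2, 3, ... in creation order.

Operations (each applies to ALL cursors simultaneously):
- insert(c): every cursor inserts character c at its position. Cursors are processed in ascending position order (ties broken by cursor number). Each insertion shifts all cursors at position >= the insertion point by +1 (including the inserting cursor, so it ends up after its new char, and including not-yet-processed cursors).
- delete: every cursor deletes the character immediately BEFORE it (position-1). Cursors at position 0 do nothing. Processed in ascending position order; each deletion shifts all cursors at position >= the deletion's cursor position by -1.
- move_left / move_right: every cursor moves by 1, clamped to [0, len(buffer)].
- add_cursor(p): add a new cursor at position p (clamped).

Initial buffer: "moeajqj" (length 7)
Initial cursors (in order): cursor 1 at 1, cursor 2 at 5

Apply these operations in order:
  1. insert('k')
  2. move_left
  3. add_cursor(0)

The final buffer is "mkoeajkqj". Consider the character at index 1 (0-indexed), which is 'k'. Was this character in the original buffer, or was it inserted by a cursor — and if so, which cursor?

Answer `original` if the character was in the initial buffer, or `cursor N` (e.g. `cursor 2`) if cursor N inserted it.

Answer: cursor 1

Derivation:
After op 1 (insert('k')): buffer="mkoeajkqj" (len 9), cursors c1@2 c2@7, authorship .1....2..
After op 2 (move_left): buffer="mkoeajkqj" (len 9), cursors c1@1 c2@6, authorship .1....2..
After op 3 (add_cursor(0)): buffer="mkoeajkqj" (len 9), cursors c3@0 c1@1 c2@6, authorship .1....2..
Authorship (.=original, N=cursor N): . 1 . . . . 2 . .
Index 1: author = 1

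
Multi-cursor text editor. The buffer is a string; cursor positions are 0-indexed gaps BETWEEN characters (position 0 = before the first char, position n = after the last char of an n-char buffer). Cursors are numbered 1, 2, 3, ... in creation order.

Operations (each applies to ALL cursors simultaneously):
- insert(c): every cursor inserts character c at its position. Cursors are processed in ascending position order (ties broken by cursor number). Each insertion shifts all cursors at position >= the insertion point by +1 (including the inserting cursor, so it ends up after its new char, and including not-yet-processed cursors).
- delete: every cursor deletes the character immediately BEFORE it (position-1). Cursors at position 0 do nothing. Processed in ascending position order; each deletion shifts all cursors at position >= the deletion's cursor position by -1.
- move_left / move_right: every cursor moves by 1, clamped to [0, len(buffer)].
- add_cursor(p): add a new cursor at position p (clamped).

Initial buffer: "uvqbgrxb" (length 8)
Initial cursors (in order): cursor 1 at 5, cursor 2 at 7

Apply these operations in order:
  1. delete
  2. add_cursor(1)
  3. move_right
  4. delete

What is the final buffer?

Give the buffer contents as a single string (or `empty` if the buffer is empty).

After op 1 (delete): buffer="uvqbrb" (len 6), cursors c1@4 c2@5, authorship ......
After op 2 (add_cursor(1)): buffer="uvqbrb" (len 6), cursors c3@1 c1@4 c2@5, authorship ......
After op 3 (move_right): buffer="uvqbrb" (len 6), cursors c3@2 c1@5 c2@6, authorship ......
After op 4 (delete): buffer="uqb" (len 3), cursors c3@1 c1@3 c2@3, authorship ...

Answer: uqb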